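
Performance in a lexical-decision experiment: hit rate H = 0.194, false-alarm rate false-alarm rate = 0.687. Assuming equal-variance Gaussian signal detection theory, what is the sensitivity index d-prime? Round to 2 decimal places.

z(H) = z(0.194) = -0.8633
z(FA) = z(0.687) = 0.4874
d' = z(H) − z(FA) = -0.8633 − 0.4874 = -1.3507

d-prime = -1.35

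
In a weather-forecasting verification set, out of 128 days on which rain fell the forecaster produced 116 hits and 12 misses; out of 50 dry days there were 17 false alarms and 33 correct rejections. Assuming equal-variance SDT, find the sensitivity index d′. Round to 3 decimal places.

H = 116/128 = 0.9062
FA = 17/50 = 0.3400
Φ⁻¹(0.9062) = 1.3177, Φ⁻¹(0.3400) = -0.4125
d' = z(H) − z(FA) = 1.3177 − (-0.4125) = 1.7302

d′ = 1.730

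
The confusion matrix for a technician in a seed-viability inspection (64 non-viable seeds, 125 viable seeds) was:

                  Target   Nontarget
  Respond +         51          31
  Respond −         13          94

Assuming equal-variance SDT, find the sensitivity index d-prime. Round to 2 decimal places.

H = 51/64 = 0.7969
FA = 31/125 = 0.2480
Φ⁻¹(H) = 0.831
Φ⁻¹(FA) = -0.681
d' = z(H) − z(FA) = 0.831 − (-0.681) = 1.512

d-prime = 1.51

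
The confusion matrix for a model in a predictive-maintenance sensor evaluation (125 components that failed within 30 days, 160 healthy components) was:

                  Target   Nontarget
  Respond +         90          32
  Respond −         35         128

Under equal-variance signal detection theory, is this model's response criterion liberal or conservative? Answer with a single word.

conservative

z(H) = 0.583, z(FA) = -0.842
c = −½·(z(H) + z(FA)) = 0.1295
c > 0 → conservative criterion (biased toward responding “no”).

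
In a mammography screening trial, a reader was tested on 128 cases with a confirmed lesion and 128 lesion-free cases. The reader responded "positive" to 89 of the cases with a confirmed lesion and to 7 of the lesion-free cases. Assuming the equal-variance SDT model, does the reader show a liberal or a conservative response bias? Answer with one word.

conservative

z(H) = 0.511, z(FA) = -1.601
c = −½·(z(H) + z(FA)) = 0.545
c > 0 → conservative criterion (biased toward responding “no”).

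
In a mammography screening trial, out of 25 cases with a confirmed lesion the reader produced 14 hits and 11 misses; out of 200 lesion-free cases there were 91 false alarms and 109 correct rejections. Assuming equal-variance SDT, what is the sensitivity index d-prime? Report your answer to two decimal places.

d-prime = 0.26

H = 14/25 = 0.5600
FA = 91/200 = 0.4550
Φ⁻¹(H) = 0.151
Φ⁻¹(FA) = -0.113
d' = z(H) − z(FA) = 0.151 − (-0.113) = 0.264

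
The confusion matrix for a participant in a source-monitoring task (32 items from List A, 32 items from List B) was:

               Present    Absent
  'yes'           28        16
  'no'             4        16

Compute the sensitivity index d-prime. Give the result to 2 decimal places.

d-prime = 1.15

H = 28/32 = 0.8750
FA = 16/32 = 0.5000
Φ⁻¹(H) = Φ⁻¹(0.8750) = 1.150
Φ⁻¹(FA) = Φ⁻¹(0.5000) = 0.000
d' = z(H) − z(FA) = 1.150 − 0.000 = 1.150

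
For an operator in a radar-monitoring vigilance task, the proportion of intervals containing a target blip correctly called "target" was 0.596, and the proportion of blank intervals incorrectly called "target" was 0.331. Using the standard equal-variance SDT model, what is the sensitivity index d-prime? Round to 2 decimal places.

z(0.596) = 0.2430, z(0.331) = -0.4372
d' = z(H) − z(FA) = 0.2430 − (-0.4372) = 0.6802

d-prime = 0.68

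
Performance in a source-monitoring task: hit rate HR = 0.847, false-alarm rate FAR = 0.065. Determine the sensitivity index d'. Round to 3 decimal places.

d' = 2.538

z(0.847) = 1.0237, z(0.065) = -1.5141
d' = z(H) − z(FA) = 1.0237 − (-1.5141) = 2.5378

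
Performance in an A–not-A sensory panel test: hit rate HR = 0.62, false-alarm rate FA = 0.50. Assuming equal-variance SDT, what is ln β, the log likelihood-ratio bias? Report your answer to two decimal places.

ln β = -0.05

Φ⁻¹(H) = Φ⁻¹(0.62) = 0.305
Φ⁻¹(FA) = Φ⁻¹(0.50) = 0.000
ln β = −½·[z(H)² − z(FA)²] = −0.5 × (0.093 − 0.000) = -0.0465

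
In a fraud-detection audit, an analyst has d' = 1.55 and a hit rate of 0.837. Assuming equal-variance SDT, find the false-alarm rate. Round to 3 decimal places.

false-alarm rate = 0.285

z(hit rate) = z(0.837) = 0.9822
z(FA) = z(H) − d' = 0.9822 − 1.55 = -0.5678
false-alarm rate = Φ(-0.5678) = 0.2851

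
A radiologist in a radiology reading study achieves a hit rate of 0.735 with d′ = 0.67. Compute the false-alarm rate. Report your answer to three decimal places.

false-alarm rate = 0.483

z(hit rate) = z(0.735) = 0.6280
z(FA) = z(H) − d' = 0.6280 − 0.67 = -0.0420
false-alarm rate = Φ(-0.0420) = 0.4832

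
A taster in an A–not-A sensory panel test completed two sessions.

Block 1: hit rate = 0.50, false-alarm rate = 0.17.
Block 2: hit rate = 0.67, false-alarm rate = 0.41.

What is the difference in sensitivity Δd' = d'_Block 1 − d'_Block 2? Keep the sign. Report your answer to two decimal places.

Δd' = 0.29

Block 1: z(0.50) = 0.000, z(0.17) = -0.954, d' = 0.954
Block 2: z(0.67) = 0.440, z(0.41) = -0.228, d' = 0.668
Δd' = d'_Block 1 − d'_Block 2 = 0.954 − 0.668 = 0.286
Block 1 has the higher sensitivity.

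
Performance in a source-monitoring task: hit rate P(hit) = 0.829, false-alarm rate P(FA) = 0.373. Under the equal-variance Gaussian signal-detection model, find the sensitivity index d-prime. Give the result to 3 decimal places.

Φ⁻¹(H) = 0.9502
Φ⁻¹(FA) = -0.3239
d' = z(H) − z(FA) = 0.9502 − (-0.3239) = 1.2741

d-prime = 1.274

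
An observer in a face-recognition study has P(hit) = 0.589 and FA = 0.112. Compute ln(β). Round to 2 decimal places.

ln β = 0.71

z(0.589) = 0.225, z(0.112) = -1.216
ln β = −½·[z(H)² − z(FA)²] = −0.5 × (0.051 − 1.479) = 0.714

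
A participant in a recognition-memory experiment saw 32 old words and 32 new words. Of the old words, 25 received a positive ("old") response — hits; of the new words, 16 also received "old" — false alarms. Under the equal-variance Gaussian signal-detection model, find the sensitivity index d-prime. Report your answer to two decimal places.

d-prime = 0.78

H = 25/32 = 0.7812
FA = 16/32 = 0.5000
Φ⁻¹(H) = 0.776
Φ⁻¹(FA) = 0.000
d' = z(H) − z(FA) = 0.776 − 0.000 = 0.776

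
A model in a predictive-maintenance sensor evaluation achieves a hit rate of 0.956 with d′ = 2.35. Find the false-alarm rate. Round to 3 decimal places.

false-alarm rate = 0.260

z(hit rate) = z(0.956) = 1.7060
z(FA) = z(H) − d' = 1.7060 − 2.35 = -0.6440
false-alarm rate = Φ(-0.6440) = 0.2598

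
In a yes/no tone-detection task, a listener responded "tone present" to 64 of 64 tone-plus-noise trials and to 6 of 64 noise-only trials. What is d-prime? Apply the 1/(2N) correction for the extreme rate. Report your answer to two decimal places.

The hit rate is 64/64 = 1, so apply the 1/(2N) correction: H → 1 − 1/(2·64) = 0.99219.
z(H) = z(0.99219) = 2.418
z(FA) = z(0.09375) = -1.318
d' = 2.418 − (-1.318) = 3.736

d-prime = 3.74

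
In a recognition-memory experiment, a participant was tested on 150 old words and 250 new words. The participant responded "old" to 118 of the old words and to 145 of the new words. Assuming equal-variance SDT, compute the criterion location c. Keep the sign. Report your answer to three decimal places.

c = -0.498

H = 118/150 = 0.7867
FA = 145/250 = 0.5800
Φ⁻¹(0.7867) = 0.7950, Φ⁻¹(0.5800) = 0.2019
c = −½·[z(H) + z(FA)] = −0.5 × (0.7950 + 0.2019) = -0.49845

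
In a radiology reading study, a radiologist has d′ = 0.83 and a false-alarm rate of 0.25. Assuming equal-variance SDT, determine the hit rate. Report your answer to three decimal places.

z(false-alarm rate) = z(0.25) = -0.6745
z(H) = z(FA) + d' = -0.6745 + 0.83 = 0.1555
hit rate = Φ(0.1555) = 0.5618

hit rate = 0.562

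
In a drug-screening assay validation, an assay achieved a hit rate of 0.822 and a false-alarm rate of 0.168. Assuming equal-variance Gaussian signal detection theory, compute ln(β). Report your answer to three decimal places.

z(H) = z(0.822) = 0.9230
z(FA) = z(0.168) = -0.9621
ln β = −½·[z(H)² − z(FA)²] = −0.5 × (0.8519 − 0.9256) = 0.03685

ln β = 0.037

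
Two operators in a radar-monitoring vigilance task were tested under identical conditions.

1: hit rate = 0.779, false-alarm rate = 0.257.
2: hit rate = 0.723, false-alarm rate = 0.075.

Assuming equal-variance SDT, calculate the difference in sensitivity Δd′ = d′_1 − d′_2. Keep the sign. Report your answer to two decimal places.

Δd′ = -0.61

1: z(0.779) = 0.769, z(0.257) = -0.653, d' = 1.422
2: z(0.723) = 0.592, z(0.075) = -1.440, d' = 2.032
Δd' = d'_1 − d'_2 = 1.422 − 2.032 = -0.610
2 has the higher sensitivity.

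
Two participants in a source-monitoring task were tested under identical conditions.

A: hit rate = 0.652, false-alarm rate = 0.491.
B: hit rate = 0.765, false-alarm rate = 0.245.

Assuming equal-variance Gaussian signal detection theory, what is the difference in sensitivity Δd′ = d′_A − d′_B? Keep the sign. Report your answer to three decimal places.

A: z(0.652) = 0.3907, z(0.491) = -0.0226, d' = 0.4133
B: z(0.765) = 0.7225, z(0.245) = -0.6903, d' = 1.4128
Δd' = d'_A − d'_B = 0.4133 − 1.4128 = -0.9995
B has the higher sensitivity.

Δd′ = -1.000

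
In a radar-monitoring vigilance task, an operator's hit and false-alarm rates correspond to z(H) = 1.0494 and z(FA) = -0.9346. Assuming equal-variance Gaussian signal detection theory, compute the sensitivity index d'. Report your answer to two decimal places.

d' = 1.98

d' = z(H) − z(FA) = 1.0494 − (-0.9346) = 1.9840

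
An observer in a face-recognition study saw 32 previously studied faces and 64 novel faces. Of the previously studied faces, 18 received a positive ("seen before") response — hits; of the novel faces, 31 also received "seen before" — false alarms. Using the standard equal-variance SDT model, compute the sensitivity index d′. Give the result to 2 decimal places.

H = 18/32 = 0.5625
FA = 31/64 = 0.4844
z(H) = z(0.5625) = 0.1573
z(FA) = z(0.4844) = -0.0391
d' = z(H) − z(FA) = 0.1573 − (-0.0391) = 0.1964

d′ = 0.20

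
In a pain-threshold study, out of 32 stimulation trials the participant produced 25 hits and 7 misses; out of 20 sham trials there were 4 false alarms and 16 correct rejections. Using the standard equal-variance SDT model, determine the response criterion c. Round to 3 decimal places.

H = 25/32 = 0.7812
FA = 4/20 = 0.2000
z(H) = 0.7763
z(FA) = -0.8416
c = −½·[z(H) + z(FA)] = −0.5 × (0.7763 + (-0.8416)) = 0.03265
c > 0: the participant has a conservative response bias.

c = 0.033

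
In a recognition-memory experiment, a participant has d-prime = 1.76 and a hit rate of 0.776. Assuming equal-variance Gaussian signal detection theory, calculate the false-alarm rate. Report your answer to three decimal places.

z(hit rate) = z(0.776) = 0.7588
z(FA) = z(H) − d' = 0.7588 − 1.76 = -1.0012
false-alarm rate = Φ(-1.0012) = 0.1584

false-alarm rate = 0.158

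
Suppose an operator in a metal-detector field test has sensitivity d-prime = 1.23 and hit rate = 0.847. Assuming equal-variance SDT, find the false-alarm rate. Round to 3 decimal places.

z(hit rate) = z(0.847) = 1.0237
z(FA) = z(H) − d' = 1.0237 − 1.23 = -0.2063
false-alarm rate = Φ(-0.2063) = 0.4183

false-alarm rate = 0.418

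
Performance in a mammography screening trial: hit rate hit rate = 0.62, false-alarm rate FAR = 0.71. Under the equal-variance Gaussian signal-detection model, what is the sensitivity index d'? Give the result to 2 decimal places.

z(H) = 0.305
z(FA) = 0.553
d' = z(H) − z(FA) = 0.305 − 0.553 = -0.248

d' = -0.25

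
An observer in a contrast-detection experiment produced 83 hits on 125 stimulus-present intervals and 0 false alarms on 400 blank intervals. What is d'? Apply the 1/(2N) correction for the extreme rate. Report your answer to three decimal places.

The false-alarm rate is 0/400 = 0, so apply the 1/(2N) correction: FA → 1/(2·400) = 0.00125.
z(H) = z(0.66400) = 0.4234
z(FA) = z(0.00125) = -3.0233
d' = 0.4234 − (-3.0233) = 3.4467

d' = 3.447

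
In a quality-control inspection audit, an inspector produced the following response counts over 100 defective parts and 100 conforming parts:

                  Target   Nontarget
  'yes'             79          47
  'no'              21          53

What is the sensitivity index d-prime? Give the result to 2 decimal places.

H = 79/100 = 0.7900
FA = 47/100 = 0.4700
Φ⁻¹(H) = Φ⁻¹(0.7900) = 0.8064
Φ⁻¹(FA) = Φ⁻¹(0.4700) = -0.0753
d' = z(H) − z(FA) = 0.8064 − (-0.0753) = 0.8817

d-prime = 0.88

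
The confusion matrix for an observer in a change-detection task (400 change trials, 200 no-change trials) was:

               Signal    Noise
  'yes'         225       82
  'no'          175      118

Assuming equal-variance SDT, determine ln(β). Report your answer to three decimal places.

H = 225/400 = 0.5625
FA = 82/200 = 0.4100
z(H) = z(0.5625) = 0.1573
z(FA) = z(0.4100) = -0.2275
ln β = −½·[z(H)² − z(FA)²] = −0.5 × (0.0247 − 0.0518) = 0.01355

ln β = 0.014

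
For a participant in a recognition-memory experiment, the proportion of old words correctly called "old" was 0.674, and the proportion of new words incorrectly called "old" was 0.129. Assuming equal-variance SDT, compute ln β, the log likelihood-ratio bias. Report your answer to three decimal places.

z(H) = z(0.674) = 0.4510
z(FA) = z(0.129) = -1.1311
ln β = −½·[z(H)² − z(FA)²] = −0.5 × (0.2034 − 1.2794) = 0.5380

ln β = 0.538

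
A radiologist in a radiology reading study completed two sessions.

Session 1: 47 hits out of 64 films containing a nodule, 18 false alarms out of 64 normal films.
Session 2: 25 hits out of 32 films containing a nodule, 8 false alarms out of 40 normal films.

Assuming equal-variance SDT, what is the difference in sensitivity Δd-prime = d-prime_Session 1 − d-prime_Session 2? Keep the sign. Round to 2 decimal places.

Session 1: z(0.7344) = 0.626, z(0.2812) = -0.579, d' = 1.205
Session 2: z(0.7812) = 0.776, z(0.2000) = -0.842, d' = 1.618
Δd' = d'_Session 1 − d'_Session 2 = 1.205 − 1.618 = -0.413
Session 2 has the higher sensitivity.

Δd-prime = -0.41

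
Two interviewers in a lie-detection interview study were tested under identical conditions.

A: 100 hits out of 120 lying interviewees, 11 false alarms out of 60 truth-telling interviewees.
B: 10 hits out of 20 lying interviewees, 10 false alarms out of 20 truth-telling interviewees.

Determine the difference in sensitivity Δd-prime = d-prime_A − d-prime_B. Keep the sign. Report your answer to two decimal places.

Δd-prime = 1.87

A: z(0.8333) = 0.967, z(0.1833) = -0.903, d' = 1.870
B: z(0.5000) = 0.000, z(0.5000) = 0.000, d' = 0.000
Δd' = d'_A − d'_B = 1.870 − 0.000 = 1.870
A has the higher sensitivity.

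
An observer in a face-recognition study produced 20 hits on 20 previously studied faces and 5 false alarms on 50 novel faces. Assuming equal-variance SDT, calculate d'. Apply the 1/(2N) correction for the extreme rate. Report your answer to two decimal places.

The hit rate is 20/20 = 1, so apply the 1/(2N) correction: H → 1 − 1/(2·20) = 0.97500.
z(H) = z(0.97500) = 1.960
z(FA) = z(0.10000) = -1.282
d' = 1.960 − (-1.282) = 3.242

d' = 3.24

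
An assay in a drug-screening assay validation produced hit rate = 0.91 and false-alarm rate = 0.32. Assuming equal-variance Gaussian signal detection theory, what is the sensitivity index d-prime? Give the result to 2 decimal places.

d-prime = 1.81

Φ⁻¹(0.91) = 1.3408, Φ⁻¹(0.32) = -0.4677
d' = z(H) − z(FA) = 1.3408 − (-0.4677) = 1.8085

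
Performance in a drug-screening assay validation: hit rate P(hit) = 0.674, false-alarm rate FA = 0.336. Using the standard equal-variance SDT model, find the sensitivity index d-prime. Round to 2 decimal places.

d-prime = 0.87

z(H) = 0.451
z(FA) = -0.423
d' = z(H) − z(FA) = 0.451 − (-0.423) = 0.874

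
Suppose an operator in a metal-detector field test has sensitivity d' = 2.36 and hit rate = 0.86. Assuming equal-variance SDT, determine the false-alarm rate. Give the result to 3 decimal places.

z(hit rate) = z(0.86) = 1.0803
z(FA) = z(H) − d' = 1.0803 − 2.36 = -1.2797
false-alarm rate = Φ(-1.2797) = 0.1003

false-alarm rate = 0.100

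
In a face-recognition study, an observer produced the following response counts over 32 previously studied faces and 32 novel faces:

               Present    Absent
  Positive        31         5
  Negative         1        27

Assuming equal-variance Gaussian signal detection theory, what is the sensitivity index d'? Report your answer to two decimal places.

H = 31/32 = 0.9688
FA = 5/32 = 0.1562
z(0.9688) = 1.8634, z(0.1562) = -1.0102
d' = z(H) − z(FA) = 1.8634 − (-1.0102) = 2.8736

d' = 2.87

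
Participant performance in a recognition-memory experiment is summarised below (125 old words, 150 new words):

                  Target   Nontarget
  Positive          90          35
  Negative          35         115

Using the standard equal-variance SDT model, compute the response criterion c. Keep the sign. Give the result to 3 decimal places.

H = 90/125 = 0.7200
FA = 35/150 = 0.2333
z(0.7200) = 0.5828, z(0.2333) = -0.7280
c = −½·[z(H) + z(FA)] = −0.5 × (0.5828 + (-0.7280)) = 0.0726

c = 0.073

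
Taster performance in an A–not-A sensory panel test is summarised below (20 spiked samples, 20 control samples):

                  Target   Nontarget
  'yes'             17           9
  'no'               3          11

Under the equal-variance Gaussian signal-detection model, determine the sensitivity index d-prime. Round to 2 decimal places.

H = 17/20 = 0.8500
FA = 9/20 = 0.4500
Φ⁻¹(0.8500) = 1.0364, Φ⁻¹(0.4500) = -0.1257
d' = z(H) − z(FA) = 1.0364 − (-0.1257) = 1.1621

d-prime = 1.16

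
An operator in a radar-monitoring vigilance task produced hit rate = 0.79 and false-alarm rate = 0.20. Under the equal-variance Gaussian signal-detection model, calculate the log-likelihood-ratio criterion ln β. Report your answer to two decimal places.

ln β = 0.03

Φ⁻¹(H) = 0.806
Φ⁻¹(FA) = -0.842
ln β = −½·[z(H)² − z(FA)²] = −0.5 × (0.650 − 0.709) = 0.0295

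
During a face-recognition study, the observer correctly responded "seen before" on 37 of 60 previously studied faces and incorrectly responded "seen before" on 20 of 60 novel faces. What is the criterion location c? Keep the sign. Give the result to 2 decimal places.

c = 0.07

H = 37/60 = 0.6167
FA = 20/60 = 0.3333
z(H) = z(0.6167) = 0.2968
z(FA) = z(0.3333) = -0.4308
c = −½·[z(H) + z(FA)] = −0.5 × (0.2968 + (-0.4308)) = 0.0670
c > 0: the observer has a conservative response bias.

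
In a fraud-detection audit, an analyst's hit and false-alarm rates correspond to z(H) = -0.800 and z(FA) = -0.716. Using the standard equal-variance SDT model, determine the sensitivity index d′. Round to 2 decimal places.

d' = z(H) − z(FA) = -0.800 − (-0.716) = -0.084

d′ = -0.08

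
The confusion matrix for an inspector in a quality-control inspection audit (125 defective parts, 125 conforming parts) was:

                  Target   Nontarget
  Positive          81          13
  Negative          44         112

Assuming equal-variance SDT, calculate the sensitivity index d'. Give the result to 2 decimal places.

d' = 1.64

H = 81/125 = 0.6480
FA = 13/125 = 0.1040
Φ⁻¹(0.6480) = 0.380, Φ⁻¹(0.1040) = -1.259
d' = z(H) − z(FA) = 0.380 − (-1.259) = 1.639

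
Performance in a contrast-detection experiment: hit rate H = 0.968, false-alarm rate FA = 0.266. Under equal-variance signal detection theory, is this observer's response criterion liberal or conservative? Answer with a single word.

z(H) = 1.852, z(FA) = -0.625
c = −½·(z(H) + z(FA)) = -0.6135
c < 0 → liberal criterion (biased toward responding “yes”).

liberal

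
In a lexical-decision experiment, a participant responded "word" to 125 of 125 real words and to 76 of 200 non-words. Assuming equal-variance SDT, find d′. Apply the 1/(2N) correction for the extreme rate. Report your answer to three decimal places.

d′ = 2.958

The hit rate is 125/125 = 1, so apply the 1/(2N) correction: H → 1 − 1/(2·125) = 0.99600.
z(H) = z(0.99600) = 2.6521
z(FA) = z(0.38000) = -0.3055
d' = 2.6521 − (-0.3055) = 2.9576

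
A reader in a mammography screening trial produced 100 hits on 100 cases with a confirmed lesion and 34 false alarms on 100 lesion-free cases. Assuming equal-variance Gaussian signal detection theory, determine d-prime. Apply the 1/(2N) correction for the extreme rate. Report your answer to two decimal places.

d-prime = 2.99

The hit rate is 100/100 = 1, so apply the 1/(2N) correction: H → 1 − 1/(2·100) = 0.99500.
z(H) = z(0.99500) = 2.576
z(FA) = z(0.34000) = -0.412
d' = 2.576 − (-0.412) = 2.988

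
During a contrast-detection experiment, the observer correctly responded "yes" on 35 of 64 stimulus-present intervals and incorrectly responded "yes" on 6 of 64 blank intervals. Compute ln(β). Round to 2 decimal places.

ln β = 0.86

H = 35/64 = 0.5469
FA = 6/64 = 0.0938
z(H) = 0.118
z(FA) = -1.318
ln β = −½·[z(H)² − z(FA)²] = −0.5 × (0.014 − 1.737) = 0.8615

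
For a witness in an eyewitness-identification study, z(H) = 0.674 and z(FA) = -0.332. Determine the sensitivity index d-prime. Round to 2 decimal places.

d-prime = 1.01

d' = z(H) − z(FA) = 0.674 − (-0.332) = 1.006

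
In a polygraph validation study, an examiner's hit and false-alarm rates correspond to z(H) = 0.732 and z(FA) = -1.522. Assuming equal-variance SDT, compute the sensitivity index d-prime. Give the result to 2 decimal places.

d' = z(H) − z(FA) = 0.732 − (-1.522) = 2.254

d-prime = 2.25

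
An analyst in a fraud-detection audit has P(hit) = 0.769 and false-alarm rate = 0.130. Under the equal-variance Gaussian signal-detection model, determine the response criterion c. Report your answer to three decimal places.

c = 0.195

z(H) = z(0.769) = 0.7356
z(FA) = z(0.130) = -1.1264
c = −½·[z(H) + z(FA)] = −0.5 × (0.7356 + (-1.1264)) = 0.1954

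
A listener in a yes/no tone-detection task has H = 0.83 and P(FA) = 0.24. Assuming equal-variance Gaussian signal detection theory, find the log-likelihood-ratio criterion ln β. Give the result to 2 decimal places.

ln β = -0.21

z(0.83) = 0.954, z(0.24) = -0.706
ln β = −½·[z(H)² − z(FA)²] = −0.5 × (0.910 − 0.498) = -0.206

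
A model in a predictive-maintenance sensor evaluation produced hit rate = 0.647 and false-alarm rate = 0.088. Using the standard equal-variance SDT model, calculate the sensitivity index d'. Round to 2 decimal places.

d' = 1.73

Φ⁻¹(H) = Φ⁻¹(0.647) = 0.377
Φ⁻¹(FA) = Φ⁻¹(0.088) = -1.353
d' = z(H) − z(FA) = 0.377 − (-1.353) = 1.730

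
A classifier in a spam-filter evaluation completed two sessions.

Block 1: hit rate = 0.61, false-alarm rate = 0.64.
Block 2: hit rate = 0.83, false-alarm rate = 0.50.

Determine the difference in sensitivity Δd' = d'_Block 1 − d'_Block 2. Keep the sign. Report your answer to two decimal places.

Block 1: z(0.61) = 0.279, z(0.64) = 0.358, d' = -0.079
Block 2: z(0.83) = 0.954, z(0.50) = 0.000, d' = 0.954
Δd' = d'_Block 1 − d'_Block 2 = -0.079 − 0.954 = -1.033
Block 2 has the higher sensitivity.

Δd' = -1.03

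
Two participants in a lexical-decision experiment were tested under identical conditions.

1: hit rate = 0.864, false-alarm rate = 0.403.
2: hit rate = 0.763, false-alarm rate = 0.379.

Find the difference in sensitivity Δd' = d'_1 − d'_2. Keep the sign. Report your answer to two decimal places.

Δd' = 0.32

1: z(0.864) = 1.098, z(0.403) = -0.246, d' = 1.344
2: z(0.763) = 0.716, z(0.379) = -0.308, d' = 1.024
Δd' = d'_1 − d'_2 = 1.344 − 1.024 = 0.320
1 has the higher sensitivity.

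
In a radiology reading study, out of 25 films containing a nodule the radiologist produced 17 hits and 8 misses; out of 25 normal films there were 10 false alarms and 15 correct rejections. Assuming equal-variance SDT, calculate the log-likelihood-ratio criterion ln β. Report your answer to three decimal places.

H = 17/25 = 0.6800
FA = 10/25 = 0.4000
z(H) = z(0.6800) = 0.4677
z(FA) = z(0.4000) = -0.2533
ln β = −½·[z(H)² − z(FA)²] = −0.5 × (0.2187 − 0.0642) = -0.07725

ln β = -0.077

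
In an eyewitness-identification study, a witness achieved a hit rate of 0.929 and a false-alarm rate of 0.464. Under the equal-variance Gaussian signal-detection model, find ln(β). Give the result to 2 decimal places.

z(H) = z(0.929) = 1.468
z(FA) = z(0.464) = -0.090
ln β = −½·[z(H)² − z(FA)²] = −0.5 × (2.155 − 0.008) = -1.0735

ln β = -1.07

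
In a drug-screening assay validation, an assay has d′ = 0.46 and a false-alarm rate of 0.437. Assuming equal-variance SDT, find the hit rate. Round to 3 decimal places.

z(false-alarm rate) = z(0.437) = -0.1586
z(H) = z(FA) + d' = -0.1586 + 0.46 = 0.3014
hit rate = Φ(0.3014) = 0.6184

hit rate = 0.618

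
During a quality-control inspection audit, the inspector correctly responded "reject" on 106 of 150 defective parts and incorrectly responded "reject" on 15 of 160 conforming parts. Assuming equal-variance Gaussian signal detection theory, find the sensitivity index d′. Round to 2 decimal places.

H = 106/150 = 0.7067
FA = 15/160 = 0.0938
z(H) = 0.544
z(FA) = -1.318
d' = z(H) − z(FA) = 0.544 − (-1.318) = 1.862

d′ = 1.86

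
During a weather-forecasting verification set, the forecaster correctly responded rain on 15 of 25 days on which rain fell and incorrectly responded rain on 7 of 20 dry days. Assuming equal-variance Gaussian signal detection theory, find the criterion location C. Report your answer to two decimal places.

H = 15/25 = 0.6000
FA = 7/20 = 0.3500
z(0.6000) = 0.253, z(0.3500) = -0.385
c = −½·[z(H) + z(FA)] = −0.5 × (0.253 + (-0.385)) = 0.066

C = 0.07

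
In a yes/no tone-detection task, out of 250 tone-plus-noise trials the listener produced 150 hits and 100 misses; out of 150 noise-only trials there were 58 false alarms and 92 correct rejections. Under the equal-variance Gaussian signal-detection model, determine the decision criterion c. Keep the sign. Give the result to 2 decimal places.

H = 150/250 = 0.6000
FA = 58/150 = 0.3867
z(H) = 0.253
z(FA) = -0.288
c = −½·[z(H) + z(FA)] = −0.5 × (0.253 + (-0.288)) = 0.0175

c = 0.02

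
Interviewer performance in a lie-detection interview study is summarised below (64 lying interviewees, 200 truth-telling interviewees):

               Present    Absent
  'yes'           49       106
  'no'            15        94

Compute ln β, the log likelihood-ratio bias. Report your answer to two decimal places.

ln β = -0.26

H = 49/64 = 0.7656
FA = 106/200 = 0.5300
z(0.7656) = 0.724, z(0.5300) = 0.075
ln β = −½·[z(H)² − z(FA)²] = −0.5 × (0.524 − 0.006) = -0.259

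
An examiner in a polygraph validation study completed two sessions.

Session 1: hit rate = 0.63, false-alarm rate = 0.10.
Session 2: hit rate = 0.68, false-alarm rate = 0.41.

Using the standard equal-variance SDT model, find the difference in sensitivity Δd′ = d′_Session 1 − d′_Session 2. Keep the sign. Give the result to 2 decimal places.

Session 1: z(0.63) = 0.332, z(0.10) = -1.282, d' = 1.614
Session 2: z(0.68) = 0.468, z(0.41) = -0.228, d' = 0.696
Δd' = d'_Session 1 − d'_Session 2 = 1.614 − 0.696 = 0.918
Session 1 has the higher sensitivity.

Δd′ = 0.92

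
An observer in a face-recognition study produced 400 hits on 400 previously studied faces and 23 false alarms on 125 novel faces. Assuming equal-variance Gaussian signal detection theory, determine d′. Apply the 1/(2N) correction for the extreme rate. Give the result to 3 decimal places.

d′ = 3.924

The hit rate is 400/400 = 1, so apply the 1/(2N) correction: H → 1 − 1/(2·400) = 0.99875.
z(H) = z(0.99875) = 3.0233
z(FA) = z(0.18400) = -0.9002
d' = 3.0233 − (-0.9002) = 3.9235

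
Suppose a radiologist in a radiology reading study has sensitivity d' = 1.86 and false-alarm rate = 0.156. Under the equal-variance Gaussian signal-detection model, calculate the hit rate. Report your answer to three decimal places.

z(false-alarm rate) = z(0.156) = -1.0110
z(H) = z(FA) + d' = -1.0110 + 1.86 = 0.8490
hit rate = Φ(0.8490) = 0.8021

hit rate = 0.802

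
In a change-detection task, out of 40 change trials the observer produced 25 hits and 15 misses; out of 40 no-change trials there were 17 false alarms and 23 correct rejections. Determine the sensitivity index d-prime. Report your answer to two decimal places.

d-prime = 0.51

H = 25/40 = 0.6250
FA = 17/40 = 0.4250
z(H) = z(0.6250) = 0.319
z(FA) = z(0.4250) = -0.189
d' = z(H) − z(FA) = 0.319 − (-0.189) = 0.508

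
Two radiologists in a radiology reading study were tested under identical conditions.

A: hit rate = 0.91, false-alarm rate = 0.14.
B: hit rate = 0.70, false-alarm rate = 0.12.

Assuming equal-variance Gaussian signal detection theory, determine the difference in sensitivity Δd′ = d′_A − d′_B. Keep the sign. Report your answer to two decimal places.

Δd′ = 0.72

A: z(0.91) = 1.341, z(0.14) = -1.080, d' = 2.421
B: z(0.70) = 0.524, z(0.12) = -1.175, d' = 1.699
Δd' = d'_A − d'_B = 2.421 − 1.699 = 0.722
A has the higher sensitivity.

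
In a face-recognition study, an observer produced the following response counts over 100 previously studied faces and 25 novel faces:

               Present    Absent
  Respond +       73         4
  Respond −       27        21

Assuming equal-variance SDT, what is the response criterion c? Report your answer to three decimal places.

c = 0.191

H = 73/100 = 0.7300
FA = 4/25 = 0.1600
z(H) = z(0.7300) = 0.6128
z(FA) = z(0.1600) = -0.9945
c = −½·[z(H) + z(FA)] = −0.5 × (0.6128 + (-0.9945)) = 0.19085
c > 0: the observer has a conservative response bias.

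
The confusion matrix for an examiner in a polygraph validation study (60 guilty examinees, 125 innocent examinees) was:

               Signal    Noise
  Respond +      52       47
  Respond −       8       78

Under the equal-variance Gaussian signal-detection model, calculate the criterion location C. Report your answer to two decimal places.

C = -0.40

H = 52/60 = 0.8667
FA = 47/125 = 0.3760
Φ⁻¹(H) = Φ⁻¹(0.8667) = 1.111
Φ⁻¹(FA) = Φ⁻¹(0.3760) = -0.316
c = −½·[z(H) + z(FA)] = −0.5 × (1.111 + (-0.316)) = -0.3975
c < 0: the examiner has a liberal response bias.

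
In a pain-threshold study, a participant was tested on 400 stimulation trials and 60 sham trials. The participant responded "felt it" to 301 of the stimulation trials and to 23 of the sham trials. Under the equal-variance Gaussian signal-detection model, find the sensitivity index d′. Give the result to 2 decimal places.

H = 301/400 = 0.7525
FA = 23/60 = 0.3833
z(H) = z(0.7525) = 0.682
z(FA) = z(0.3833) = -0.297
d' = z(H) − z(FA) = 0.682 − (-0.297) = 0.979

d′ = 0.98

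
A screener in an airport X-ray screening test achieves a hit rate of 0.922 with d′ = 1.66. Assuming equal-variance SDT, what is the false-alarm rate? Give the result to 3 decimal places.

false-alarm rate = 0.405

z(hit rate) = z(0.922) = 1.4187
z(FA) = z(H) − d' = 1.4187 − 1.66 = -0.2413
false-alarm rate = Φ(-0.2413) = 0.4047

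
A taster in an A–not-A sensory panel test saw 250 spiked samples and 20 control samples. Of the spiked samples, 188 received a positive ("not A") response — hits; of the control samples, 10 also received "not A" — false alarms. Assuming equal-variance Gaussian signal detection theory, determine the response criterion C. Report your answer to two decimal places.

H = 188/250 = 0.7520
FA = 10/20 = 0.5000
Φ⁻¹(H) = 0.6808
Φ⁻¹(FA) = 0.0000
c = −½·[z(H) + z(FA)] = −0.5 × (0.6808 + 0.0000) = -0.3404
c < 0: the taster has a liberal response bias.

C = -0.34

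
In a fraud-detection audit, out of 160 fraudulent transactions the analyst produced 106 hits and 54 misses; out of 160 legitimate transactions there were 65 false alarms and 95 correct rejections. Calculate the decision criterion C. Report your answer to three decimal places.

H = 106/160 = 0.6625
FA = 65/160 = 0.4062
z(H) = 0.4193
z(FA) = -0.2373
c = −½·[z(H) + z(FA)] = −0.5 × (0.4193 + (-0.2373)) = -0.0910

C = -0.091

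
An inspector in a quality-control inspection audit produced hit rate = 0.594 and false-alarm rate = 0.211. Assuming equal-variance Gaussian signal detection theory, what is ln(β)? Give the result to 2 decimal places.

z(0.594) = 0.238, z(0.211) = -0.803
ln β = −½·[z(H)² − z(FA)²] = −0.5 × (0.057 − 0.645) = 0.294

ln β = 0.29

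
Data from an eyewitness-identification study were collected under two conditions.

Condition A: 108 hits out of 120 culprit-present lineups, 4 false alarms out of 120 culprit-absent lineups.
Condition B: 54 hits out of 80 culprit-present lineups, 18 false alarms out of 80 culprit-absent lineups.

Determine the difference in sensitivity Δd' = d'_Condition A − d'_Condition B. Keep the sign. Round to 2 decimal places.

Δd' = 1.91

Condition A: z(0.9000) = 1.282, z(0.0333) = -1.834, d' = 3.116
Condition B: z(0.6750) = 0.454, z(0.2250) = -0.755, d' = 1.209
Δd' = d'_Condition A − d'_Condition B = 3.116 − 1.209 = 1.907
Condition A has the higher sensitivity.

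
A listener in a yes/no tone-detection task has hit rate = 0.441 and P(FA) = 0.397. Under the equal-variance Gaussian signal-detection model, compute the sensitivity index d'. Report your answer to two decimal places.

d' = 0.11

z(H) = -0.148
z(FA) = -0.261
d' = z(H) − z(FA) = -0.148 − (-0.261) = 0.113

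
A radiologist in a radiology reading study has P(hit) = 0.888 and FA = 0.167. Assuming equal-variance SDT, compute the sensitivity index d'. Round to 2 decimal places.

d' = 2.18

Φ⁻¹(H) = 1.216
Φ⁻¹(FA) = -0.966
d' = z(H) − z(FA) = 1.216 − (-0.966) = 2.182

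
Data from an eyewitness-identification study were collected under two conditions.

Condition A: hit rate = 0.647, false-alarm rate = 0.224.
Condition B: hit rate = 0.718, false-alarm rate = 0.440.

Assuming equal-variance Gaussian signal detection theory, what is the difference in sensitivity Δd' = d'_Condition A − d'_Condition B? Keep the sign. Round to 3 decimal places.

Δd' = 0.408

Condition A: z(0.647) = 0.3772, z(0.224) = -0.7588, d' = 1.1360
Condition B: z(0.718) = 0.5769, z(0.440) = -0.1510, d' = 0.7279
Δd' = d'_Condition A − d'_Condition B = 1.1360 − 0.7279 = 0.4081
Condition A has the higher sensitivity.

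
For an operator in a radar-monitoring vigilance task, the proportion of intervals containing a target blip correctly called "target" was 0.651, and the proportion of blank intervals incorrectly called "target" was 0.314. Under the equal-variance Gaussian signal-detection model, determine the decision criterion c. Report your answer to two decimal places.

z(H) = z(0.651) = 0.388
z(FA) = z(0.314) = -0.485
c = −½·[z(H) + z(FA)] = −0.5 × (0.388 + (-0.485)) = 0.0485

c = 0.05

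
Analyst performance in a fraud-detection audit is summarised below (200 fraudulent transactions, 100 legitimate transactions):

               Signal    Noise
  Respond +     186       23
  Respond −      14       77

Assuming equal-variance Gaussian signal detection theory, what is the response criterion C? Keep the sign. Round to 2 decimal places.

H = 186/200 = 0.9300
FA = 23/100 = 0.2300
z(H) = z(0.9300) = 1.476
z(FA) = z(0.2300) = -0.739
c = −½·[z(H) + z(FA)] = −0.5 × (1.476 + (-0.739)) = -0.3685
c < 0: the analyst has a liberal response bias.

C = -0.37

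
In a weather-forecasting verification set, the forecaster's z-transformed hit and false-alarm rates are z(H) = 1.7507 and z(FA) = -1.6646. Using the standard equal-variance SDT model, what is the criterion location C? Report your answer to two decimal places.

c = −½·[z(H) + z(FA)] = −½·(1.7507 + (-1.6646)) = -0.04305
c < 0: the forecaster has a liberal response bias.

C = -0.04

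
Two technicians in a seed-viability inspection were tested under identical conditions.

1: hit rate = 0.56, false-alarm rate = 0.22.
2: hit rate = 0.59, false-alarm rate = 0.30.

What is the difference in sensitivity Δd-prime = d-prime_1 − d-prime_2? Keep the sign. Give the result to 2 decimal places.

Δd-prime = 0.17

1: z(0.56) = 0.151, z(0.22) = -0.772, d' = 0.923
2: z(0.59) = 0.228, z(0.30) = -0.524, d' = 0.752
Δd' = d'_1 − d'_2 = 0.923 − 0.752 = 0.171
1 has the higher sensitivity.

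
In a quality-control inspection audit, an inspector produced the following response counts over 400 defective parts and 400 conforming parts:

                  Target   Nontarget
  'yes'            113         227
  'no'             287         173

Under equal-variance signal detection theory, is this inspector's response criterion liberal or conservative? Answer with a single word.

conservative

z(H) = -0.575, z(FA) = 0.170
c = −½·(z(H) + z(FA)) = 0.2025
c > 0 → conservative criterion (biased toward responding “no”).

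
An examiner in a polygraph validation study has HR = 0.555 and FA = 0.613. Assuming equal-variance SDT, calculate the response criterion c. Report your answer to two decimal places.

c = -0.21

z(H) = z(0.555) = 0.138
z(FA) = z(0.613) = 0.287
c = −½·[z(H) + z(FA)] = −0.5 × (0.138 + 0.287) = -0.2125
c < 0: the examiner has a liberal response bias.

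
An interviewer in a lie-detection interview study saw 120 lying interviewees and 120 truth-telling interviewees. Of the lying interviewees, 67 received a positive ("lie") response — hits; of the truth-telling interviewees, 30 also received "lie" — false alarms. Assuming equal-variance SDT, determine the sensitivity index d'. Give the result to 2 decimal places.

H = 67/120 = 0.5583
FA = 30/120 = 0.2500
z(H) = 0.147
z(FA) = -0.674
d' = z(H) − z(FA) = 0.147 − (-0.674) = 0.821

d' = 0.82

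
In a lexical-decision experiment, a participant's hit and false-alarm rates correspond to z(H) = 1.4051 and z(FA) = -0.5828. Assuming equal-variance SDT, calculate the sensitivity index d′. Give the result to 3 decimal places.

d' = z(H) − z(FA) = 1.4051 − (-0.5828) = 1.9879

d′ = 1.988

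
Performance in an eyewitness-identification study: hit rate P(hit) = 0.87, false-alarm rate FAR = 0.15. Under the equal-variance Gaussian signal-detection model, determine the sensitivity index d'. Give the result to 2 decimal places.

d' = 2.16

z(H) = 1.1264
z(FA) = -1.0364
d' = z(H) − z(FA) = 1.1264 − (-1.0364) = 2.1628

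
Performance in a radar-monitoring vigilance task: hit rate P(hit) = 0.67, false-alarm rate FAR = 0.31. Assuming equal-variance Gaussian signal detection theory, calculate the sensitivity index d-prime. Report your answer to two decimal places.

d-prime = 0.94

z(H) = z(0.67) = 0.440
z(FA) = z(0.31) = -0.496
d' = z(H) − z(FA) = 0.440 − (-0.496) = 0.936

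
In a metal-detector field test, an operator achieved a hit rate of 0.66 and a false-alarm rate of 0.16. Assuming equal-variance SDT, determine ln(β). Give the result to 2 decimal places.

ln β = 0.41

z(0.66) = 0.412, z(0.16) = -0.994
ln β = −½·[z(H)² − z(FA)²] = −0.5 × (0.170 − 0.988) = 0.409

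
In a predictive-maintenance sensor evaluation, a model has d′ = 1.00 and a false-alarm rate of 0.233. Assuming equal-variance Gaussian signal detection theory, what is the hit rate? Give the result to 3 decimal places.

z(false-alarm rate) = z(0.233) = -0.7290
z(H) = z(FA) + d' = -0.7290 + 1.00 = 0.2710
hit rate = Φ(0.2710) = 0.6068

hit rate = 0.607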